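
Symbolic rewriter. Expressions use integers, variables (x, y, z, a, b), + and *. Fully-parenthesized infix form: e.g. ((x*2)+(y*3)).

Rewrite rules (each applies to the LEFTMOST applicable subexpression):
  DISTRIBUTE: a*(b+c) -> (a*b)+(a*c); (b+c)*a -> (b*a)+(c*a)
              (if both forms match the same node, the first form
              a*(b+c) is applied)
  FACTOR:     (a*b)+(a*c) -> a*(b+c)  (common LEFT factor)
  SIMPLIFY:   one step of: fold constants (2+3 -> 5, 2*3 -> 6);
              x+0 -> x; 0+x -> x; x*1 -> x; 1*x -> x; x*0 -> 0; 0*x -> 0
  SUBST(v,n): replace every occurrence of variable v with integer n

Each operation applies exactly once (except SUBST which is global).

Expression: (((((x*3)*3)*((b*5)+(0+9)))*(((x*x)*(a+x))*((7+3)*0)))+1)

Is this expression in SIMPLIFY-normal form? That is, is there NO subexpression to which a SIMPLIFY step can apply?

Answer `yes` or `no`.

Expression: (((((x*3)*3)*((b*5)+(0+9)))*(((x*x)*(a+x))*((7+3)*0)))+1)
Scanning for simplifiable subexpressions (pre-order)...
  at root: (((((x*3)*3)*((b*5)+(0+9)))*(((x*x)*(a+x))*((7+3)*0)))+1) (not simplifiable)
  at L: ((((x*3)*3)*((b*5)+(0+9)))*(((x*x)*(a+x))*((7+3)*0))) (not simplifiable)
  at LL: (((x*3)*3)*((b*5)+(0+9))) (not simplifiable)
  at LLL: ((x*3)*3) (not simplifiable)
  at LLLL: (x*3) (not simplifiable)
  at LLR: ((b*5)+(0+9)) (not simplifiable)
  at LLRL: (b*5) (not simplifiable)
  at LLRR: (0+9) (SIMPLIFIABLE)
  at LR: (((x*x)*(a+x))*((7+3)*0)) (not simplifiable)
  at LRL: ((x*x)*(a+x)) (not simplifiable)
  at LRLL: (x*x) (not simplifiable)
  at LRLR: (a+x) (not simplifiable)
  at LRR: ((7+3)*0) (SIMPLIFIABLE)
  at LRRL: (7+3) (SIMPLIFIABLE)
Found simplifiable subexpr at path LLRR: (0+9)
One SIMPLIFY step would give: (((((x*3)*3)*((b*5)+9))*(((x*x)*(a+x))*((7+3)*0)))+1)
-> NOT in normal form.

Answer: no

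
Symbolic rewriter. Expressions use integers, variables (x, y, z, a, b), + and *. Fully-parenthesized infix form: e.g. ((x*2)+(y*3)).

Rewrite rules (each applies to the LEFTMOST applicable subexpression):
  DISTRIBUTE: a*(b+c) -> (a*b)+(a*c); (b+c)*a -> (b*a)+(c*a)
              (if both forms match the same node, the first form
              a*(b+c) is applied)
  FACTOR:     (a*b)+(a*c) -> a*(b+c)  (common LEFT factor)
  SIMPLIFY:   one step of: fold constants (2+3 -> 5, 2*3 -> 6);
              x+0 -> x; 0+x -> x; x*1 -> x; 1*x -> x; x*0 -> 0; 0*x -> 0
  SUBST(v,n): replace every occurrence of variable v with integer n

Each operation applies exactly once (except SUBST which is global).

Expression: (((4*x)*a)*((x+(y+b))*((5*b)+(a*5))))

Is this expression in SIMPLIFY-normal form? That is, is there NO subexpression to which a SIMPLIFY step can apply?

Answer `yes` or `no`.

Answer: yes

Derivation:
Expression: (((4*x)*a)*((x+(y+b))*((5*b)+(a*5))))
Scanning for simplifiable subexpressions (pre-order)...
  at root: (((4*x)*a)*((x+(y+b))*((5*b)+(a*5)))) (not simplifiable)
  at L: ((4*x)*a) (not simplifiable)
  at LL: (4*x) (not simplifiable)
  at R: ((x+(y+b))*((5*b)+(a*5))) (not simplifiable)
  at RL: (x+(y+b)) (not simplifiable)
  at RLR: (y+b) (not simplifiable)
  at RR: ((5*b)+(a*5)) (not simplifiable)
  at RRL: (5*b) (not simplifiable)
  at RRR: (a*5) (not simplifiable)
Result: no simplifiable subexpression found -> normal form.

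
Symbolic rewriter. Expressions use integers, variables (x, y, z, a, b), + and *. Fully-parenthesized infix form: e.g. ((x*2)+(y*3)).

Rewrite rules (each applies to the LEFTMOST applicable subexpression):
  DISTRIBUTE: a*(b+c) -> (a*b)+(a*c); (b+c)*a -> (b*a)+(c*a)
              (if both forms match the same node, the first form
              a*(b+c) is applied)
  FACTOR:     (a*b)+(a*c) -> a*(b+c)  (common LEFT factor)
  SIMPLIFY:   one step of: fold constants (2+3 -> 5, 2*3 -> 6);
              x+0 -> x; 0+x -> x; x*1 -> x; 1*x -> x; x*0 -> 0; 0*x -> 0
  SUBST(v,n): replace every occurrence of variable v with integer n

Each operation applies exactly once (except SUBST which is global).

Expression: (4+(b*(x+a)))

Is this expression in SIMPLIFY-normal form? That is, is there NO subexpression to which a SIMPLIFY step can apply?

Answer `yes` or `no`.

Expression: (4+(b*(x+a)))
Scanning for simplifiable subexpressions (pre-order)...
  at root: (4+(b*(x+a))) (not simplifiable)
  at R: (b*(x+a)) (not simplifiable)
  at RR: (x+a) (not simplifiable)
Result: no simplifiable subexpression found -> normal form.

Answer: yes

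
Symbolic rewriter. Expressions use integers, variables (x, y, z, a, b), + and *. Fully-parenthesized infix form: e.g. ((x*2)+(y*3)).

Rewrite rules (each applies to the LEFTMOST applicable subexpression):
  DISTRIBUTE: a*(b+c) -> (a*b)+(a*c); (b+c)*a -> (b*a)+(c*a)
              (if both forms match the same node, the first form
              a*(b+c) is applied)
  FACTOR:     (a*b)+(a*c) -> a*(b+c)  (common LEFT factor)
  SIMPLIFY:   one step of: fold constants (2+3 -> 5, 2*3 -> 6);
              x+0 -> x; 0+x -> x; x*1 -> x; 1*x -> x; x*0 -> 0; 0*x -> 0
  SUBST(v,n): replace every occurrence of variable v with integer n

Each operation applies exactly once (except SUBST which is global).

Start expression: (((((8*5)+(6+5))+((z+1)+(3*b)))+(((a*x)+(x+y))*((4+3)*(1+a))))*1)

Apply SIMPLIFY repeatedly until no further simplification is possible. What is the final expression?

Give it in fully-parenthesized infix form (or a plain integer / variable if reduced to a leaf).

Start: (((((8*5)+(6+5))+((z+1)+(3*b)))+(((a*x)+(x+y))*((4+3)*(1+a))))*1)
Step 1: at root: (((((8*5)+(6+5))+((z+1)+(3*b)))+(((a*x)+(x+y))*((4+3)*(1+a))))*1) -> ((((8*5)+(6+5))+((z+1)+(3*b)))+(((a*x)+(x+y))*((4+3)*(1+a)))); overall: (((((8*5)+(6+5))+((z+1)+(3*b)))+(((a*x)+(x+y))*((4+3)*(1+a))))*1) -> ((((8*5)+(6+5))+((z+1)+(3*b)))+(((a*x)+(x+y))*((4+3)*(1+a))))
Step 2: at LLL: (8*5) -> 40; overall: ((((8*5)+(6+5))+((z+1)+(3*b)))+(((a*x)+(x+y))*((4+3)*(1+a)))) -> (((40+(6+5))+((z+1)+(3*b)))+(((a*x)+(x+y))*((4+3)*(1+a))))
Step 3: at LLR: (6+5) -> 11; overall: (((40+(6+5))+((z+1)+(3*b)))+(((a*x)+(x+y))*((4+3)*(1+a)))) -> (((40+11)+((z+1)+(3*b)))+(((a*x)+(x+y))*((4+3)*(1+a))))
Step 4: at LL: (40+11) -> 51; overall: (((40+11)+((z+1)+(3*b)))+(((a*x)+(x+y))*((4+3)*(1+a)))) -> ((51+((z+1)+(3*b)))+(((a*x)+(x+y))*((4+3)*(1+a))))
Step 5: at RRL: (4+3) -> 7; overall: ((51+((z+1)+(3*b)))+(((a*x)+(x+y))*((4+3)*(1+a)))) -> ((51+((z+1)+(3*b)))+(((a*x)+(x+y))*(7*(1+a))))
Fixed point: ((51+((z+1)+(3*b)))+(((a*x)+(x+y))*(7*(1+a))))

Answer: ((51+((z+1)+(3*b)))+(((a*x)+(x+y))*(7*(1+a))))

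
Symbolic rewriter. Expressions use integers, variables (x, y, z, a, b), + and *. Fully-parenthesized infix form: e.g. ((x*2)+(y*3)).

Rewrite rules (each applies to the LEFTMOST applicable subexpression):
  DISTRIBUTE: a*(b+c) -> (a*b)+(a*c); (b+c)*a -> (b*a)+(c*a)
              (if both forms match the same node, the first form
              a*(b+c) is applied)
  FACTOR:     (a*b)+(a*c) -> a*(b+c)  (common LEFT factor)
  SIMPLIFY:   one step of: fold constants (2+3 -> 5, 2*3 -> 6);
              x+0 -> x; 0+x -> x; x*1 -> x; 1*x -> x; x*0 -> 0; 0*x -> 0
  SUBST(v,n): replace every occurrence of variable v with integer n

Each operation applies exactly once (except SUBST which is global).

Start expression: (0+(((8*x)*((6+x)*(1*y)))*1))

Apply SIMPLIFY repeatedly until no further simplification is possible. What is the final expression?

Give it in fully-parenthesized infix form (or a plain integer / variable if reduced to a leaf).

Answer: ((8*x)*((6+x)*y))

Derivation:
Start: (0+(((8*x)*((6+x)*(1*y)))*1))
Step 1: at root: (0+(((8*x)*((6+x)*(1*y)))*1)) -> (((8*x)*((6+x)*(1*y)))*1); overall: (0+(((8*x)*((6+x)*(1*y)))*1)) -> (((8*x)*((6+x)*(1*y)))*1)
Step 2: at root: (((8*x)*((6+x)*(1*y)))*1) -> ((8*x)*((6+x)*(1*y))); overall: (((8*x)*((6+x)*(1*y)))*1) -> ((8*x)*((6+x)*(1*y)))
Step 3: at RR: (1*y) -> y; overall: ((8*x)*((6+x)*(1*y))) -> ((8*x)*((6+x)*y))
Fixed point: ((8*x)*((6+x)*y))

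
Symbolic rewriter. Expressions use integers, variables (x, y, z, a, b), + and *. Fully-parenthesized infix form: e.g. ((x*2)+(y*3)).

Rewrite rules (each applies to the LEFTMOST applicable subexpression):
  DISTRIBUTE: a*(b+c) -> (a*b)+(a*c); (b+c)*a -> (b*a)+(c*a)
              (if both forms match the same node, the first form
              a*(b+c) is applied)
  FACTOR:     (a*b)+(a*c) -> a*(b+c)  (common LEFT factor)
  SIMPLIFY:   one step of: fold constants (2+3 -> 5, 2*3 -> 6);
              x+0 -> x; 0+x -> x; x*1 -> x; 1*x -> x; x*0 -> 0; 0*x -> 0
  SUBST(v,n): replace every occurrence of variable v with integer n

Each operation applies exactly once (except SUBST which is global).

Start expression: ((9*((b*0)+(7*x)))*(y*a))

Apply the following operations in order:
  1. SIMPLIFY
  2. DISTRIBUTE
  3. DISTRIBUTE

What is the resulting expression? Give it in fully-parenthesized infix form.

Start: ((9*((b*0)+(7*x)))*(y*a))
Apply SIMPLIFY at LRL (target: (b*0)): ((9*((b*0)+(7*x)))*(y*a)) -> ((9*(0+(7*x)))*(y*a))
Apply DISTRIBUTE at L (target: (9*(0+(7*x)))): ((9*(0+(7*x)))*(y*a)) -> (((9*0)+(9*(7*x)))*(y*a))
Apply DISTRIBUTE at root (target: (((9*0)+(9*(7*x)))*(y*a))): (((9*0)+(9*(7*x)))*(y*a)) -> (((9*0)*(y*a))+((9*(7*x))*(y*a)))

Answer: (((9*0)*(y*a))+((9*(7*x))*(y*a)))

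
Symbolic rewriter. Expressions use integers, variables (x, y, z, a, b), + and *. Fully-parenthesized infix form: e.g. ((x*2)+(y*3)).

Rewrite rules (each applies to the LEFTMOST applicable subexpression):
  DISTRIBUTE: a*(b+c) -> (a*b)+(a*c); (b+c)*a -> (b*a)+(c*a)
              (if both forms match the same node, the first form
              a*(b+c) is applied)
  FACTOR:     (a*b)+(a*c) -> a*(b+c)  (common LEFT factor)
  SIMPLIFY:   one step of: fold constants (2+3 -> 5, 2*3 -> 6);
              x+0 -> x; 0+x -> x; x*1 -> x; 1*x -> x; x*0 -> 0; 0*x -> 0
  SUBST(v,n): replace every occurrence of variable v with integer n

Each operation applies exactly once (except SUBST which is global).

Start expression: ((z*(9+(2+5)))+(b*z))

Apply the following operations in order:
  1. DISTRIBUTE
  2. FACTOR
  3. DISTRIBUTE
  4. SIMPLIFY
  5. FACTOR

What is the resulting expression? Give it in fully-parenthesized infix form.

Answer: ((z*(9+7))+(b*z))

Derivation:
Start: ((z*(9+(2+5)))+(b*z))
Apply DISTRIBUTE at L (target: (z*(9+(2+5)))): ((z*(9+(2+5)))+(b*z)) -> (((z*9)+(z*(2+5)))+(b*z))
Apply FACTOR at L (target: ((z*9)+(z*(2+5)))): (((z*9)+(z*(2+5)))+(b*z)) -> ((z*(9+(2+5)))+(b*z))
Apply DISTRIBUTE at L (target: (z*(9+(2+5)))): ((z*(9+(2+5)))+(b*z)) -> (((z*9)+(z*(2+5)))+(b*z))
Apply SIMPLIFY at LRR (target: (2+5)): (((z*9)+(z*(2+5)))+(b*z)) -> (((z*9)+(z*7))+(b*z))
Apply FACTOR at L (target: ((z*9)+(z*7))): (((z*9)+(z*7))+(b*z)) -> ((z*(9+7))+(b*z))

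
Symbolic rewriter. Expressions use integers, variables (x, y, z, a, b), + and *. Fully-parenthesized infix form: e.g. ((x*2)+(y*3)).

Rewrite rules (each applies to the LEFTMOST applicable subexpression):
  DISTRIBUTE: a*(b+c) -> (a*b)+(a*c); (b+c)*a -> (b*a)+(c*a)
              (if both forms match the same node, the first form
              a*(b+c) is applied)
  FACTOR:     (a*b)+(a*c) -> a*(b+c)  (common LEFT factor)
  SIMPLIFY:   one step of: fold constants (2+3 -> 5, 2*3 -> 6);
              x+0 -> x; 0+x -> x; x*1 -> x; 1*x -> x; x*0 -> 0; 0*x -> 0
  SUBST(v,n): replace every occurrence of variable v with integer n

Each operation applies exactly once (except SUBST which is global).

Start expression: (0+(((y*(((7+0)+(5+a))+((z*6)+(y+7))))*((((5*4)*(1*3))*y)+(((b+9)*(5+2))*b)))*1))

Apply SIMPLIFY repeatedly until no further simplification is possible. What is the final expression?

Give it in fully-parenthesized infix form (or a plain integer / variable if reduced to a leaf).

Answer: ((y*((7+(5+a))+((z*6)+(y+7))))*((60*y)+(((b+9)*7)*b)))

Derivation:
Start: (0+(((y*(((7+0)+(5+a))+((z*6)+(y+7))))*((((5*4)*(1*3))*y)+(((b+9)*(5+2))*b)))*1))
Step 1: at root: (0+(((y*(((7+0)+(5+a))+((z*6)+(y+7))))*((((5*4)*(1*3))*y)+(((b+9)*(5+2))*b)))*1)) -> (((y*(((7+0)+(5+a))+((z*6)+(y+7))))*((((5*4)*(1*3))*y)+(((b+9)*(5+2))*b)))*1); overall: (0+(((y*(((7+0)+(5+a))+((z*6)+(y+7))))*((((5*4)*(1*3))*y)+(((b+9)*(5+2))*b)))*1)) -> (((y*(((7+0)+(5+a))+((z*6)+(y+7))))*((((5*4)*(1*3))*y)+(((b+9)*(5+2))*b)))*1)
Step 2: at root: (((y*(((7+0)+(5+a))+((z*6)+(y+7))))*((((5*4)*(1*3))*y)+(((b+9)*(5+2))*b)))*1) -> ((y*(((7+0)+(5+a))+((z*6)+(y+7))))*((((5*4)*(1*3))*y)+(((b+9)*(5+2))*b))); overall: (((y*(((7+0)+(5+a))+((z*6)+(y+7))))*((((5*4)*(1*3))*y)+(((b+9)*(5+2))*b)))*1) -> ((y*(((7+0)+(5+a))+((z*6)+(y+7))))*((((5*4)*(1*3))*y)+(((b+9)*(5+2))*b)))
Step 3: at LRLL: (7+0) -> 7; overall: ((y*(((7+0)+(5+a))+((z*6)+(y+7))))*((((5*4)*(1*3))*y)+(((b+9)*(5+2))*b))) -> ((y*((7+(5+a))+((z*6)+(y+7))))*((((5*4)*(1*3))*y)+(((b+9)*(5+2))*b)))
Step 4: at RLLL: (5*4) -> 20; overall: ((y*((7+(5+a))+((z*6)+(y+7))))*((((5*4)*(1*3))*y)+(((b+9)*(5+2))*b))) -> ((y*((7+(5+a))+((z*6)+(y+7))))*(((20*(1*3))*y)+(((b+9)*(5+2))*b)))
Step 5: at RLLR: (1*3) -> 3; overall: ((y*((7+(5+a))+((z*6)+(y+7))))*(((20*(1*3))*y)+(((b+9)*(5+2))*b))) -> ((y*((7+(5+a))+((z*6)+(y+7))))*(((20*3)*y)+(((b+9)*(5+2))*b)))
Step 6: at RLL: (20*3) -> 60; overall: ((y*((7+(5+a))+((z*6)+(y+7))))*(((20*3)*y)+(((b+9)*(5+2))*b))) -> ((y*((7+(5+a))+((z*6)+(y+7))))*((60*y)+(((b+9)*(5+2))*b)))
Step 7: at RRLR: (5+2) -> 7; overall: ((y*((7+(5+a))+((z*6)+(y+7))))*((60*y)+(((b+9)*(5+2))*b))) -> ((y*((7+(5+a))+((z*6)+(y+7))))*((60*y)+(((b+9)*7)*b)))
Fixed point: ((y*((7+(5+a))+((z*6)+(y+7))))*((60*y)+(((b+9)*7)*b)))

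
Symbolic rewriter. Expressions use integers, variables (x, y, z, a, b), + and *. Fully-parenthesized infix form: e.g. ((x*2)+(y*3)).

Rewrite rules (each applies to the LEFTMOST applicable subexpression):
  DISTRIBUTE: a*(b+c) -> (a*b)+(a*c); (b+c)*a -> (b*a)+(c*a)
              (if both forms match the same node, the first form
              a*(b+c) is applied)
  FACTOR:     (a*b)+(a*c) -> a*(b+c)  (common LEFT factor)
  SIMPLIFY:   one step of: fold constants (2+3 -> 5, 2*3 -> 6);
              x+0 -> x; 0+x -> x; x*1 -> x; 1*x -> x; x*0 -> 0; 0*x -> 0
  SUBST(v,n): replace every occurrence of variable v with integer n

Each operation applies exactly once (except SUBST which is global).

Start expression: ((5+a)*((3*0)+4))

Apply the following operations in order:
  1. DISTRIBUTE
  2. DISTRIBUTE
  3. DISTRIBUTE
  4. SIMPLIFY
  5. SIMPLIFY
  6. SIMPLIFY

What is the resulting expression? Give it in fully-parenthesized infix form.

Start: ((5+a)*((3*0)+4))
Apply DISTRIBUTE at root (target: ((5+a)*((3*0)+4))): ((5+a)*((3*0)+4)) -> (((5+a)*(3*0))+((5+a)*4))
Apply DISTRIBUTE at L (target: ((5+a)*(3*0))): (((5+a)*(3*0))+((5+a)*4)) -> (((5*(3*0))+(a*(3*0)))+((5+a)*4))
Apply DISTRIBUTE at R (target: ((5+a)*4)): (((5*(3*0))+(a*(3*0)))+((5+a)*4)) -> (((5*(3*0))+(a*(3*0)))+((5*4)+(a*4)))
Apply SIMPLIFY at LLR (target: (3*0)): (((5*(3*0))+(a*(3*0)))+((5*4)+(a*4))) -> (((5*0)+(a*(3*0)))+((5*4)+(a*4)))
Apply SIMPLIFY at LL (target: (5*0)): (((5*0)+(a*(3*0)))+((5*4)+(a*4))) -> ((0+(a*(3*0)))+((5*4)+(a*4)))
Apply SIMPLIFY at L (target: (0+(a*(3*0)))): ((0+(a*(3*0)))+((5*4)+(a*4))) -> ((a*(3*0))+((5*4)+(a*4)))

Answer: ((a*(3*0))+((5*4)+(a*4)))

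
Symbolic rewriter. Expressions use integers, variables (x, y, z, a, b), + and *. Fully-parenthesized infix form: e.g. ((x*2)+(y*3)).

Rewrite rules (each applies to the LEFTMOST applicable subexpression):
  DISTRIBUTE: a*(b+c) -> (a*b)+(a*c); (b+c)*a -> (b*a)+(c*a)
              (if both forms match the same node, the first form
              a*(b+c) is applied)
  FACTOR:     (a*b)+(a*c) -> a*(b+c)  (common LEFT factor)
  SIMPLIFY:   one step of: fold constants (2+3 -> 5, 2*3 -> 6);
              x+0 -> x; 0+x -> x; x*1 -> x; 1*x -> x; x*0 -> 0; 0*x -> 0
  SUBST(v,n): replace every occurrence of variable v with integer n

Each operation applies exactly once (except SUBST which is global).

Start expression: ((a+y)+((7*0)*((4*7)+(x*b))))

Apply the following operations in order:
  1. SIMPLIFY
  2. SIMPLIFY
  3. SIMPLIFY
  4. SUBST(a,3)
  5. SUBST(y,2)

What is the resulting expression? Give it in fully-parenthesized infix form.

Start: ((a+y)+((7*0)*((4*7)+(x*b))))
Apply SIMPLIFY at RL (target: (7*0)): ((a+y)+((7*0)*((4*7)+(x*b)))) -> ((a+y)+(0*((4*7)+(x*b))))
Apply SIMPLIFY at R (target: (0*((4*7)+(x*b)))): ((a+y)+(0*((4*7)+(x*b)))) -> ((a+y)+0)
Apply SIMPLIFY at root (target: ((a+y)+0)): ((a+y)+0) -> (a+y)
Apply SUBST(a,3): (a+y) -> (3+y)
Apply SUBST(y,2): (3+y) -> (3+2)

Answer: (3+2)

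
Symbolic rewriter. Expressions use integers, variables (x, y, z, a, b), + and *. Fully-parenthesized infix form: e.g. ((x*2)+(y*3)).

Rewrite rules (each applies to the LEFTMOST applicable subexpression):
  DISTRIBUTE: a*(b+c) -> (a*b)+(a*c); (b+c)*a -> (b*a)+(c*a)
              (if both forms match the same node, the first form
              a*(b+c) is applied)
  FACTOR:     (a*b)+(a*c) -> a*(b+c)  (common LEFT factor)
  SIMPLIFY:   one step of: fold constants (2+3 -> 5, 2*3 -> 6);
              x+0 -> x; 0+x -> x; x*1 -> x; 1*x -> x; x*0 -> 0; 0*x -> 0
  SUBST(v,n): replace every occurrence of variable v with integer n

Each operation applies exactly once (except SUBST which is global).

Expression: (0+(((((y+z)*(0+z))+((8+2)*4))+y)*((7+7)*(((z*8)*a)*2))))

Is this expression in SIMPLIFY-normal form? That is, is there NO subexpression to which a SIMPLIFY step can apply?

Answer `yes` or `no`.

Answer: no

Derivation:
Expression: (0+(((((y+z)*(0+z))+((8+2)*4))+y)*((7+7)*(((z*8)*a)*2))))
Scanning for simplifiable subexpressions (pre-order)...
  at root: (0+(((((y+z)*(0+z))+((8+2)*4))+y)*((7+7)*(((z*8)*a)*2)))) (SIMPLIFIABLE)
  at R: (((((y+z)*(0+z))+((8+2)*4))+y)*((7+7)*(((z*8)*a)*2))) (not simplifiable)
  at RL: ((((y+z)*(0+z))+((8+2)*4))+y) (not simplifiable)
  at RLL: (((y+z)*(0+z))+((8+2)*4)) (not simplifiable)
  at RLLL: ((y+z)*(0+z)) (not simplifiable)
  at RLLLL: (y+z) (not simplifiable)
  at RLLLR: (0+z) (SIMPLIFIABLE)
  at RLLR: ((8+2)*4) (not simplifiable)
  at RLLRL: (8+2) (SIMPLIFIABLE)
  at RR: ((7+7)*(((z*8)*a)*2)) (not simplifiable)
  at RRL: (7+7) (SIMPLIFIABLE)
  at RRR: (((z*8)*a)*2) (not simplifiable)
  at RRRL: ((z*8)*a) (not simplifiable)
  at RRRLL: (z*8) (not simplifiable)
Found simplifiable subexpr at path root: (0+(((((y+z)*(0+z))+((8+2)*4))+y)*((7+7)*(((z*8)*a)*2))))
One SIMPLIFY step would give: (((((y+z)*(0+z))+((8+2)*4))+y)*((7+7)*(((z*8)*a)*2)))
-> NOT in normal form.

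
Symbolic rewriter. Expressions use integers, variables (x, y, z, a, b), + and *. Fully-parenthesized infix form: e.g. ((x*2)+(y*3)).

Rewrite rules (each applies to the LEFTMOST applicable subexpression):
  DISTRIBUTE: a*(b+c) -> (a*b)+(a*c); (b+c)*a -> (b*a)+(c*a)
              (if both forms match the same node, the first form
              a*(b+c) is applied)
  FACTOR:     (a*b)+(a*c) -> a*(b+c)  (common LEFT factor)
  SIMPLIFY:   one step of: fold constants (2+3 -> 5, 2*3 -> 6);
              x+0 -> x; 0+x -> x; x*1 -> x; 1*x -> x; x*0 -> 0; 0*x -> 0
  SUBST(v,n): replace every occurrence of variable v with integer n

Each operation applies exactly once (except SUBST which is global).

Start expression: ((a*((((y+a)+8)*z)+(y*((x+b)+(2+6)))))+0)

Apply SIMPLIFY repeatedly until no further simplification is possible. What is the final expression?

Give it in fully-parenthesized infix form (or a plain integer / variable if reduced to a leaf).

Start: ((a*((((y+a)+8)*z)+(y*((x+b)+(2+6)))))+0)
Step 1: at root: ((a*((((y+a)+8)*z)+(y*((x+b)+(2+6)))))+0) -> (a*((((y+a)+8)*z)+(y*((x+b)+(2+6))))); overall: ((a*((((y+a)+8)*z)+(y*((x+b)+(2+6)))))+0) -> (a*((((y+a)+8)*z)+(y*((x+b)+(2+6)))))
Step 2: at RRRR: (2+6) -> 8; overall: (a*((((y+a)+8)*z)+(y*((x+b)+(2+6))))) -> (a*((((y+a)+8)*z)+(y*((x+b)+8))))
Fixed point: (a*((((y+a)+8)*z)+(y*((x+b)+8))))

Answer: (a*((((y+a)+8)*z)+(y*((x+b)+8))))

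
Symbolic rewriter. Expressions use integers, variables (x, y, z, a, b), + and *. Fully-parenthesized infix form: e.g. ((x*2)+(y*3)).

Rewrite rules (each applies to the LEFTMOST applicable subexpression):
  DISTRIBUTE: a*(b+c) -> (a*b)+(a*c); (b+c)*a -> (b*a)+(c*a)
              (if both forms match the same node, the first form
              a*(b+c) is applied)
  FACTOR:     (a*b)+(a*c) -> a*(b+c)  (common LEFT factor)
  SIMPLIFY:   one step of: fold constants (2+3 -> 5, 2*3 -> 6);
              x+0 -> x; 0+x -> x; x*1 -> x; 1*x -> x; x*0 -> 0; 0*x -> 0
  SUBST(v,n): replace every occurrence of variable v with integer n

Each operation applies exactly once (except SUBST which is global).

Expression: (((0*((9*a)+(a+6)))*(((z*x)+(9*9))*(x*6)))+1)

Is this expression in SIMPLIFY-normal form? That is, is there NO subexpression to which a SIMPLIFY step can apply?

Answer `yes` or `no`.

Expression: (((0*((9*a)+(a+6)))*(((z*x)+(9*9))*(x*6)))+1)
Scanning for simplifiable subexpressions (pre-order)...
  at root: (((0*((9*a)+(a+6)))*(((z*x)+(9*9))*(x*6)))+1) (not simplifiable)
  at L: ((0*((9*a)+(a+6)))*(((z*x)+(9*9))*(x*6))) (not simplifiable)
  at LL: (0*((9*a)+(a+6))) (SIMPLIFIABLE)
  at LLR: ((9*a)+(a+6)) (not simplifiable)
  at LLRL: (9*a) (not simplifiable)
  at LLRR: (a+6) (not simplifiable)
  at LR: (((z*x)+(9*9))*(x*6)) (not simplifiable)
  at LRL: ((z*x)+(9*9)) (not simplifiable)
  at LRLL: (z*x) (not simplifiable)
  at LRLR: (9*9) (SIMPLIFIABLE)
  at LRR: (x*6) (not simplifiable)
Found simplifiable subexpr at path LL: (0*((9*a)+(a+6)))
One SIMPLIFY step would give: ((0*(((z*x)+(9*9))*(x*6)))+1)
-> NOT in normal form.

Answer: no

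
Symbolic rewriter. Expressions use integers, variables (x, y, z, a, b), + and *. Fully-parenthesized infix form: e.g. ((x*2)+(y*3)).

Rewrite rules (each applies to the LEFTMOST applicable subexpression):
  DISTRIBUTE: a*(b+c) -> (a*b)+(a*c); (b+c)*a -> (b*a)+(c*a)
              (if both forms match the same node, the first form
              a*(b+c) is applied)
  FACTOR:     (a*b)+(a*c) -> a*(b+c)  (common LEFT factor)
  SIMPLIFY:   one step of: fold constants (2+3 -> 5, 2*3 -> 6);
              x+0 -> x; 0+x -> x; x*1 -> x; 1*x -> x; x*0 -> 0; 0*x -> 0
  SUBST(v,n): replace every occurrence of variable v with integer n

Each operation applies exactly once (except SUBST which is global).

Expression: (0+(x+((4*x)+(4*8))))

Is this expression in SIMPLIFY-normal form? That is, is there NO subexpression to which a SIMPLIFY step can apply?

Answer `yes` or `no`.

Answer: no

Derivation:
Expression: (0+(x+((4*x)+(4*8))))
Scanning for simplifiable subexpressions (pre-order)...
  at root: (0+(x+((4*x)+(4*8)))) (SIMPLIFIABLE)
  at R: (x+((4*x)+(4*8))) (not simplifiable)
  at RR: ((4*x)+(4*8)) (not simplifiable)
  at RRL: (4*x) (not simplifiable)
  at RRR: (4*8) (SIMPLIFIABLE)
Found simplifiable subexpr at path root: (0+(x+((4*x)+(4*8))))
One SIMPLIFY step would give: (x+((4*x)+(4*8)))
-> NOT in normal form.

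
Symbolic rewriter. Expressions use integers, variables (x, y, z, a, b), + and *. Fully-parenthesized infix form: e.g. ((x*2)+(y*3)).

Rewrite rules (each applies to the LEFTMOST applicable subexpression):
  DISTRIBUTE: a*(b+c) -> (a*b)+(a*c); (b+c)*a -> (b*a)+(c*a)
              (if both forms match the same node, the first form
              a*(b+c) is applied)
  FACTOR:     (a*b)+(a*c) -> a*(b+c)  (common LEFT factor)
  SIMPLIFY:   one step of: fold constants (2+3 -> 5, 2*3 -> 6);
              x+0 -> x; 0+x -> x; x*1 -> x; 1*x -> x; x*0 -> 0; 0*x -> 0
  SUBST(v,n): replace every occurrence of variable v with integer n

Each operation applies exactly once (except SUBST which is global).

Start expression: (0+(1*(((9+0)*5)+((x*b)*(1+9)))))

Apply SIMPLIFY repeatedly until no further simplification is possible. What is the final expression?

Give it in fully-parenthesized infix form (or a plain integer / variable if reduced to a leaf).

Start: (0+(1*(((9+0)*5)+((x*b)*(1+9)))))
Step 1: at root: (0+(1*(((9+0)*5)+((x*b)*(1+9))))) -> (1*(((9+0)*5)+((x*b)*(1+9)))); overall: (0+(1*(((9+0)*5)+((x*b)*(1+9))))) -> (1*(((9+0)*5)+((x*b)*(1+9))))
Step 2: at root: (1*(((9+0)*5)+((x*b)*(1+9)))) -> (((9+0)*5)+((x*b)*(1+9))); overall: (1*(((9+0)*5)+((x*b)*(1+9)))) -> (((9+0)*5)+((x*b)*(1+9)))
Step 3: at LL: (9+0) -> 9; overall: (((9+0)*5)+((x*b)*(1+9))) -> ((9*5)+((x*b)*(1+9)))
Step 4: at L: (9*5) -> 45; overall: ((9*5)+((x*b)*(1+9))) -> (45+((x*b)*(1+9)))
Step 5: at RR: (1+9) -> 10; overall: (45+((x*b)*(1+9))) -> (45+((x*b)*10))
Fixed point: (45+((x*b)*10))

Answer: (45+((x*b)*10))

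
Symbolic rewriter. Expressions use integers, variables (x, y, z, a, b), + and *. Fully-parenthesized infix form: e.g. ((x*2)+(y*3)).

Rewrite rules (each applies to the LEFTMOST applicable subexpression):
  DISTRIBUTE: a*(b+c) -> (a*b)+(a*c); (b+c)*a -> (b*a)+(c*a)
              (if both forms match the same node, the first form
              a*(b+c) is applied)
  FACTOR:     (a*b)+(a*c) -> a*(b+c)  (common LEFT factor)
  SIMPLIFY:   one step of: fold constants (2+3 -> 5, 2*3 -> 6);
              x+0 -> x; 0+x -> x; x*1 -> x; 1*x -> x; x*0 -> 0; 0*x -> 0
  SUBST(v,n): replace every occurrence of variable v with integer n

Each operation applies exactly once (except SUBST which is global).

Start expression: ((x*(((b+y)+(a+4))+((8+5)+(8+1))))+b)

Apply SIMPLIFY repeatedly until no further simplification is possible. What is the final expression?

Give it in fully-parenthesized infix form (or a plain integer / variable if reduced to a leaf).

Start: ((x*(((b+y)+(a+4))+((8+5)+(8+1))))+b)
Step 1: at LRRL: (8+5) -> 13; overall: ((x*(((b+y)+(a+4))+((8+5)+(8+1))))+b) -> ((x*(((b+y)+(a+4))+(13+(8+1))))+b)
Step 2: at LRRR: (8+1) -> 9; overall: ((x*(((b+y)+(a+4))+(13+(8+1))))+b) -> ((x*(((b+y)+(a+4))+(13+9)))+b)
Step 3: at LRR: (13+9) -> 22; overall: ((x*(((b+y)+(a+4))+(13+9)))+b) -> ((x*(((b+y)+(a+4))+22))+b)
Fixed point: ((x*(((b+y)+(a+4))+22))+b)

Answer: ((x*(((b+y)+(a+4))+22))+b)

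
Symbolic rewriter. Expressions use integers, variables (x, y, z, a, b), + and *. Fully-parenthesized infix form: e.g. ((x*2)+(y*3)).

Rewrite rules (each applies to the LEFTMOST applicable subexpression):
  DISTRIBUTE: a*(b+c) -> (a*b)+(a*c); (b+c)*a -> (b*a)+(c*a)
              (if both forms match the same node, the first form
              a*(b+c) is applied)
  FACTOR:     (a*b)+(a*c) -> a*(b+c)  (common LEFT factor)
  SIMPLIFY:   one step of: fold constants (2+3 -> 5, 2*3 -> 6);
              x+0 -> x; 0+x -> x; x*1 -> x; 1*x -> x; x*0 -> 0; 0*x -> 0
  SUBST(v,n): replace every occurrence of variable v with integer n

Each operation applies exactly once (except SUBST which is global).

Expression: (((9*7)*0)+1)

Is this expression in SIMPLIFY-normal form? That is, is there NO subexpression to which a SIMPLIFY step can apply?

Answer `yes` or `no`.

Answer: no

Derivation:
Expression: (((9*7)*0)+1)
Scanning for simplifiable subexpressions (pre-order)...
  at root: (((9*7)*0)+1) (not simplifiable)
  at L: ((9*7)*0) (SIMPLIFIABLE)
  at LL: (9*7) (SIMPLIFIABLE)
Found simplifiable subexpr at path L: ((9*7)*0)
One SIMPLIFY step would give: (0+1)
-> NOT in normal form.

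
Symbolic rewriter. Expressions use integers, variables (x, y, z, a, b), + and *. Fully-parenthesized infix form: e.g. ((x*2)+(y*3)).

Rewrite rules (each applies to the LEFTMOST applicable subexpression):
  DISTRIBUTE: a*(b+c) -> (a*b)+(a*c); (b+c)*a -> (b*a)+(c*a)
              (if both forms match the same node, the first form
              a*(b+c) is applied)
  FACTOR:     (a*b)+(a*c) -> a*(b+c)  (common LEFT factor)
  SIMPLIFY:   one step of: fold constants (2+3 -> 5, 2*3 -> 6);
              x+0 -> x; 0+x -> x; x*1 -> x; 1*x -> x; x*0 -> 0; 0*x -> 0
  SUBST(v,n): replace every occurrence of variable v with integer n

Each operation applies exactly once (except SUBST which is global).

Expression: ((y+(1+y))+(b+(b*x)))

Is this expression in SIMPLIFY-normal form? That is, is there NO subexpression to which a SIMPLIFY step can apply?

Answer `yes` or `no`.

Answer: yes

Derivation:
Expression: ((y+(1+y))+(b+(b*x)))
Scanning for simplifiable subexpressions (pre-order)...
  at root: ((y+(1+y))+(b+(b*x))) (not simplifiable)
  at L: (y+(1+y)) (not simplifiable)
  at LR: (1+y) (not simplifiable)
  at R: (b+(b*x)) (not simplifiable)
  at RR: (b*x) (not simplifiable)
Result: no simplifiable subexpression found -> normal form.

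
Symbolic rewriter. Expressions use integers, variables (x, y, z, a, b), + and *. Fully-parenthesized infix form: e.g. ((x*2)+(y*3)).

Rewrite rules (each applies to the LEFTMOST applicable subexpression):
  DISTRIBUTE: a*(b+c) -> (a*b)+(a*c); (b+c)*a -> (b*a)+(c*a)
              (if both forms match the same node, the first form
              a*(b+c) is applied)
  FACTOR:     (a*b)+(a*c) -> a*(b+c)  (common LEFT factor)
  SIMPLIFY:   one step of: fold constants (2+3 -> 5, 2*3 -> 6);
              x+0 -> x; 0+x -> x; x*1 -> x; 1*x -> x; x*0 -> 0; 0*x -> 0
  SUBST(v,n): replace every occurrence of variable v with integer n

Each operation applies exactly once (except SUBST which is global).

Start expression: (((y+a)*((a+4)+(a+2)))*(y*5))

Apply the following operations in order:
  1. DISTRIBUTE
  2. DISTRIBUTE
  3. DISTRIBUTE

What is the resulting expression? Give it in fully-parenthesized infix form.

Answer: (((((y+a)*a)+((y+a)*4))*(y*5))+(((y+a)*(a+2))*(y*5)))

Derivation:
Start: (((y+a)*((a+4)+(a+2)))*(y*5))
Apply DISTRIBUTE at L (target: ((y+a)*((a+4)+(a+2)))): (((y+a)*((a+4)+(a+2)))*(y*5)) -> ((((y+a)*(a+4))+((y+a)*(a+2)))*(y*5))
Apply DISTRIBUTE at root (target: ((((y+a)*(a+4))+((y+a)*(a+2)))*(y*5))): ((((y+a)*(a+4))+((y+a)*(a+2)))*(y*5)) -> ((((y+a)*(a+4))*(y*5))+(((y+a)*(a+2))*(y*5)))
Apply DISTRIBUTE at LL (target: ((y+a)*(a+4))): ((((y+a)*(a+4))*(y*5))+(((y+a)*(a+2))*(y*5))) -> (((((y+a)*a)+((y+a)*4))*(y*5))+(((y+a)*(a+2))*(y*5)))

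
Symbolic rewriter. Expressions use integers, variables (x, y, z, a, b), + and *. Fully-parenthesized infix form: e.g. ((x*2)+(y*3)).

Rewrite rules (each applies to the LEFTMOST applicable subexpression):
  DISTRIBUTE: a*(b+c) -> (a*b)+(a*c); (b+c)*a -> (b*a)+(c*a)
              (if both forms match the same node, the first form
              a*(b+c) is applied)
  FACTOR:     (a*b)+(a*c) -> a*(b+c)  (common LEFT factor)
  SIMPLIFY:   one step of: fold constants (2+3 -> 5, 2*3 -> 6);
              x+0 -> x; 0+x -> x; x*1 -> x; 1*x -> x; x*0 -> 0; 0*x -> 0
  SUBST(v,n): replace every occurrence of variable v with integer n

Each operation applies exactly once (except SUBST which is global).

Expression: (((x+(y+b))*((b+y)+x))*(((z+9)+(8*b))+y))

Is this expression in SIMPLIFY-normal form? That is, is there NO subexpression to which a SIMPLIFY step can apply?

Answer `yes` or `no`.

Answer: yes

Derivation:
Expression: (((x+(y+b))*((b+y)+x))*(((z+9)+(8*b))+y))
Scanning for simplifiable subexpressions (pre-order)...
  at root: (((x+(y+b))*((b+y)+x))*(((z+9)+(8*b))+y)) (not simplifiable)
  at L: ((x+(y+b))*((b+y)+x)) (not simplifiable)
  at LL: (x+(y+b)) (not simplifiable)
  at LLR: (y+b) (not simplifiable)
  at LR: ((b+y)+x) (not simplifiable)
  at LRL: (b+y) (not simplifiable)
  at R: (((z+9)+(8*b))+y) (not simplifiable)
  at RL: ((z+9)+(8*b)) (not simplifiable)
  at RLL: (z+9) (not simplifiable)
  at RLR: (8*b) (not simplifiable)
Result: no simplifiable subexpression found -> normal form.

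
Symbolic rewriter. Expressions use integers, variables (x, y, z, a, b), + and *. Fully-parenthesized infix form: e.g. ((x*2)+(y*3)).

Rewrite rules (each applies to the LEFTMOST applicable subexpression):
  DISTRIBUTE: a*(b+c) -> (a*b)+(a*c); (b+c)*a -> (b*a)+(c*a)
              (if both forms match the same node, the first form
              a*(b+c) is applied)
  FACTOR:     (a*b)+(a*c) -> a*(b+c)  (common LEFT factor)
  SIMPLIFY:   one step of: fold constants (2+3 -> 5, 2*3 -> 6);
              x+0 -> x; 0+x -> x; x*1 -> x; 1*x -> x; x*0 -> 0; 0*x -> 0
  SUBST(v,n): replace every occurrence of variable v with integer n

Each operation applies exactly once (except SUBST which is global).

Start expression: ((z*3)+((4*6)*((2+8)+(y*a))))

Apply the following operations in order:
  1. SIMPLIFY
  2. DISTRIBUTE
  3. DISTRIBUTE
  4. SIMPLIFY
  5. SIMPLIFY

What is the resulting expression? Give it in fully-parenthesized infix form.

Answer: ((z*3)+((48+192)+(24*(y*a))))

Derivation:
Start: ((z*3)+((4*6)*((2+8)+(y*a))))
Apply SIMPLIFY at RL (target: (4*6)): ((z*3)+((4*6)*((2+8)+(y*a)))) -> ((z*3)+(24*((2+8)+(y*a))))
Apply DISTRIBUTE at R (target: (24*((2+8)+(y*a)))): ((z*3)+(24*((2+8)+(y*a)))) -> ((z*3)+((24*(2+8))+(24*(y*a))))
Apply DISTRIBUTE at RL (target: (24*(2+8))): ((z*3)+((24*(2+8))+(24*(y*a)))) -> ((z*3)+(((24*2)+(24*8))+(24*(y*a))))
Apply SIMPLIFY at RLL (target: (24*2)): ((z*3)+(((24*2)+(24*8))+(24*(y*a)))) -> ((z*3)+((48+(24*8))+(24*(y*a))))
Apply SIMPLIFY at RLR (target: (24*8)): ((z*3)+((48+(24*8))+(24*(y*a)))) -> ((z*3)+((48+192)+(24*(y*a))))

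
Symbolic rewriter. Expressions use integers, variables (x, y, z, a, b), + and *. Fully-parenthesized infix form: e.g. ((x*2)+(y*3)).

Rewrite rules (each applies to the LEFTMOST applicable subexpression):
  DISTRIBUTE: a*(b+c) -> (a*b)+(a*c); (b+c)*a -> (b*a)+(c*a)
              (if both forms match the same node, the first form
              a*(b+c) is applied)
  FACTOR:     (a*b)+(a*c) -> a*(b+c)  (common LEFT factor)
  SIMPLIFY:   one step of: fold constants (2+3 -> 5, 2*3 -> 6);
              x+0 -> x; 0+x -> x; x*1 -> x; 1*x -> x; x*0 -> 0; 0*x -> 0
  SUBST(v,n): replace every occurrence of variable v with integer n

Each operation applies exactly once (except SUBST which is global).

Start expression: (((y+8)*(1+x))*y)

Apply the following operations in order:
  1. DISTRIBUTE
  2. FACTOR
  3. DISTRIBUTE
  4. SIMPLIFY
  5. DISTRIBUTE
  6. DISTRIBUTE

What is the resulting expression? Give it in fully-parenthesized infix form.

Answer: (((y*y)+(8*y))+(((y+8)*x)*y))

Derivation:
Start: (((y+8)*(1+x))*y)
Apply DISTRIBUTE at L (target: ((y+8)*(1+x))): (((y+8)*(1+x))*y) -> ((((y+8)*1)+((y+8)*x))*y)
Apply FACTOR at L (target: (((y+8)*1)+((y+8)*x))): ((((y+8)*1)+((y+8)*x))*y) -> (((y+8)*(1+x))*y)
Apply DISTRIBUTE at L (target: ((y+8)*(1+x))): (((y+8)*(1+x))*y) -> ((((y+8)*1)+((y+8)*x))*y)
Apply SIMPLIFY at LL (target: ((y+8)*1)): ((((y+8)*1)+((y+8)*x))*y) -> (((y+8)+((y+8)*x))*y)
Apply DISTRIBUTE at root (target: (((y+8)+((y+8)*x))*y)): (((y+8)+((y+8)*x))*y) -> (((y+8)*y)+(((y+8)*x)*y))
Apply DISTRIBUTE at L (target: ((y+8)*y)): (((y+8)*y)+(((y+8)*x)*y)) -> (((y*y)+(8*y))+(((y+8)*x)*y))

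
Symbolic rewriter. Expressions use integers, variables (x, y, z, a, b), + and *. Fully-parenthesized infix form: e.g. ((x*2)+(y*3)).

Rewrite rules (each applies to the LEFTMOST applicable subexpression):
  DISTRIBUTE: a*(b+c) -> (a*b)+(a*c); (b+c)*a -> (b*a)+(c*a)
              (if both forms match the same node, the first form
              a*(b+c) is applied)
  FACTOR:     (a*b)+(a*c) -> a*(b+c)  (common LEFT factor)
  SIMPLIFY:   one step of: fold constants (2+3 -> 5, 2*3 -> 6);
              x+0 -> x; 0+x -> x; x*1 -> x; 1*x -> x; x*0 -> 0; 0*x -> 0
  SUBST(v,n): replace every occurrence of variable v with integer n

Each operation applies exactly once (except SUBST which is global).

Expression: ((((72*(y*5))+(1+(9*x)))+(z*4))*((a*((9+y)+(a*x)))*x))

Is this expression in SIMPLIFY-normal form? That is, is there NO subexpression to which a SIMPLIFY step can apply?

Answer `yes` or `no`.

Expression: ((((72*(y*5))+(1+(9*x)))+(z*4))*((a*((9+y)+(a*x)))*x))
Scanning for simplifiable subexpressions (pre-order)...
  at root: ((((72*(y*5))+(1+(9*x)))+(z*4))*((a*((9+y)+(a*x)))*x)) (not simplifiable)
  at L: (((72*(y*5))+(1+(9*x)))+(z*4)) (not simplifiable)
  at LL: ((72*(y*5))+(1+(9*x))) (not simplifiable)
  at LLL: (72*(y*5)) (not simplifiable)
  at LLLR: (y*5) (not simplifiable)
  at LLR: (1+(9*x)) (not simplifiable)
  at LLRR: (9*x) (not simplifiable)
  at LR: (z*4) (not simplifiable)
  at R: ((a*((9+y)+(a*x)))*x) (not simplifiable)
  at RL: (a*((9+y)+(a*x))) (not simplifiable)
  at RLR: ((9+y)+(a*x)) (not simplifiable)
  at RLRL: (9+y) (not simplifiable)
  at RLRR: (a*x) (not simplifiable)
Result: no simplifiable subexpression found -> normal form.

Answer: yes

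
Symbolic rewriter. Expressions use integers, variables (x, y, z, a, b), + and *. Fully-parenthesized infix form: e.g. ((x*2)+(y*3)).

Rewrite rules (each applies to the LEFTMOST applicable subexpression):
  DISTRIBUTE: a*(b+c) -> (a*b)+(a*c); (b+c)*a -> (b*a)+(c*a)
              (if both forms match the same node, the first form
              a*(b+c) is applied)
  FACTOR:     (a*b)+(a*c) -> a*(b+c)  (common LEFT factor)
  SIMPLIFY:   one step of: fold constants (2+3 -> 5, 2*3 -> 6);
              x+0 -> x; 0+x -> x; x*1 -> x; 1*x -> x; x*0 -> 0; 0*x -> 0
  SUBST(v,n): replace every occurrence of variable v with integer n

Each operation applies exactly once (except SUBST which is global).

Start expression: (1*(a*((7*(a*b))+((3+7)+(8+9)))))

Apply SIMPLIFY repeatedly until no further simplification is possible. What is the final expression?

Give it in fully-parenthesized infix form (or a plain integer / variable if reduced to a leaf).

Start: (1*(a*((7*(a*b))+((3+7)+(8+9)))))
Step 1: at root: (1*(a*((7*(a*b))+((3+7)+(8+9))))) -> (a*((7*(a*b))+((3+7)+(8+9)))); overall: (1*(a*((7*(a*b))+((3+7)+(8+9))))) -> (a*((7*(a*b))+((3+7)+(8+9))))
Step 2: at RRL: (3+7) -> 10; overall: (a*((7*(a*b))+((3+7)+(8+9)))) -> (a*((7*(a*b))+(10+(8+9))))
Step 3: at RRR: (8+9) -> 17; overall: (a*((7*(a*b))+(10+(8+9)))) -> (a*((7*(a*b))+(10+17)))
Step 4: at RR: (10+17) -> 27; overall: (a*((7*(a*b))+(10+17))) -> (a*((7*(a*b))+27))
Fixed point: (a*((7*(a*b))+27))

Answer: (a*((7*(a*b))+27))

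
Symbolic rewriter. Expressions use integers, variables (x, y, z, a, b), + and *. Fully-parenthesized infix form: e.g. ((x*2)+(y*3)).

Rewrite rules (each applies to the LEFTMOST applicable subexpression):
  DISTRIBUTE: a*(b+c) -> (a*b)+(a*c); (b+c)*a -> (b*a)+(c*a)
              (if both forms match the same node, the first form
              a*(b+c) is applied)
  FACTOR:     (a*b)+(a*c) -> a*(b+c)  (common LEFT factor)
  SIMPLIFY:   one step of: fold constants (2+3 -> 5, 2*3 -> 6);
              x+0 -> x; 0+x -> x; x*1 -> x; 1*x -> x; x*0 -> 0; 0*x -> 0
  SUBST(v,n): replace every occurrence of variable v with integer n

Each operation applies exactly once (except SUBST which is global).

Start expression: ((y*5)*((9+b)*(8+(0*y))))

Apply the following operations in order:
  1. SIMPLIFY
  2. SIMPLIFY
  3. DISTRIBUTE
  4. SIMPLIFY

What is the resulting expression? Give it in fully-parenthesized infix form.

Answer: ((y*5)*(72+(b*8)))

Derivation:
Start: ((y*5)*((9+b)*(8+(0*y))))
Apply SIMPLIFY at RRR (target: (0*y)): ((y*5)*((9+b)*(8+(0*y)))) -> ((y*5)*((9+b)*(8+0)))
Apply SIMPLIFY at RR (target: (8+0)): ((y*5)*((9+b)*(8+0))) -> ((y*5)*((9+b)*8))
Apply DISTRIBUTE at R (target: ((9+b)*8)): ((y*5)*((9+b)*8)) -> ((y*5)*((9*8)+(b*8)))
Apply SIMPLIFY at RL (target: (9*8)): ((y*5)*((9*8)+(b*8))) -> ((y*5)*(72+(b*8)))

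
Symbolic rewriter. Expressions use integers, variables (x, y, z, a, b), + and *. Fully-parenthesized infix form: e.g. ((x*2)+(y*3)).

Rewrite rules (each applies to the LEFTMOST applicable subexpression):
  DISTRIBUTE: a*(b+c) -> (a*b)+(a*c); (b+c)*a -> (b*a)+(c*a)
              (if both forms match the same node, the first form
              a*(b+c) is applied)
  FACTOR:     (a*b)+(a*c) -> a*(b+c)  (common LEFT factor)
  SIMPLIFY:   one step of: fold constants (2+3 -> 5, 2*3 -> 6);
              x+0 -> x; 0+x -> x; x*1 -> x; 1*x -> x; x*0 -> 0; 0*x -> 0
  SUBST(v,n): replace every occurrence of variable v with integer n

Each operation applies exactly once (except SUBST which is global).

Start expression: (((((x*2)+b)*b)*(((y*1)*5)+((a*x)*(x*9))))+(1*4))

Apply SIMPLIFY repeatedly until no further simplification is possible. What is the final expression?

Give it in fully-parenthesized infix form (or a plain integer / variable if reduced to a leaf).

Start: (((((x*2)+b)*b)*(((y*1)*5)+((a*x)*(x*9))))+(1*4))
Step 1: at LRLL: (y*1) -> y; overall: (((((x*2)+b)*b)*(((y*1)*5)+((a*x)*(x*9))))+(1*4)) -> (((((x*2)+b)*b)*((y*5)+((a*x)*(x*9))))+(1*4))
Step 2: at R: (1*4) -> 4; overall: (((((x*2)+b)*b)*((y*5)+((a*x)*(x*9))))+(1*4)) -> (((((x*2)+b)*b)*((y*5)+((a*x)*(x*9))))+4)
Fixed point: (((((x*2)+b)*b)*((y*5)+((a*x)*(x*9))))+4)

Answer: (((((x*2)+b)*b)*((y*5)+((a*x)*(x*9))))+4)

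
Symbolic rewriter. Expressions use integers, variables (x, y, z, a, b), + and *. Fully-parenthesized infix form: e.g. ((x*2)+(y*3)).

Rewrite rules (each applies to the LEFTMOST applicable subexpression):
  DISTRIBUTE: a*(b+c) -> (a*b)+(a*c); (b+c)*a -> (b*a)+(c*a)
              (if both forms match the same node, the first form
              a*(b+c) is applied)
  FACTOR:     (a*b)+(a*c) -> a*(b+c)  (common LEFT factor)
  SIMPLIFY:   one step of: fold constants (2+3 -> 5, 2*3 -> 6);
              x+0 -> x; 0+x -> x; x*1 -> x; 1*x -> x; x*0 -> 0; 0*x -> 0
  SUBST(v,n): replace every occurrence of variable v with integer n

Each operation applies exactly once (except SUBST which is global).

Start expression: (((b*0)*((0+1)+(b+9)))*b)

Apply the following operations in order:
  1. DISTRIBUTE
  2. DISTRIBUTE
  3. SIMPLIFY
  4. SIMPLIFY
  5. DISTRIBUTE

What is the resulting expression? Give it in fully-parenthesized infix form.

Answer: ((0*b)+((((b*0)*b)+((b*0)*9))*b))

Derivation:
Start: (((b*0)*((0+1)+(b+9)))*b)
Apply DISTRIBUTE at L (target: ((b*0)*((0+1)+(b+9)))): (((b*0)*((0+1)+(b+9)))*b) -> ((((b*0)*(0+1))+((b*0)*(b+9)))*b)
Apply DISTRIBUTE at root (target: ((((b*0)*(0+1))+((b*0)*(b+9)))*b)): ((((b*0)*(0+1))+((b*0)*(b+9)))*b) -> ((((b*0)*(0+1))*b)+(((b*0)*(b+9))*b))
Apply SIMPLIFY at LLL (target: (b*0)): ((((b*0)*(0+1))*b)+(((b*0)*(b+9))*b)) -> (((0*(0+1))*b)+(((b*0)*(b+9))*b))
Apply SIMPLIFY at LL (target: (0*(0+1))): (((0*(0+1))*b)+(((b*0)*(b+9))*b)) -> ((0*b)+(((b*0)*(b+9))*b))
Apply DISTRIBUTE at RL (target: ((b*0)*(b+9))): ((0*b)+(((b*0)*(b+9))*b)) -> ((0*b)+((((b*0)*b)+((b*0)*9))*b))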